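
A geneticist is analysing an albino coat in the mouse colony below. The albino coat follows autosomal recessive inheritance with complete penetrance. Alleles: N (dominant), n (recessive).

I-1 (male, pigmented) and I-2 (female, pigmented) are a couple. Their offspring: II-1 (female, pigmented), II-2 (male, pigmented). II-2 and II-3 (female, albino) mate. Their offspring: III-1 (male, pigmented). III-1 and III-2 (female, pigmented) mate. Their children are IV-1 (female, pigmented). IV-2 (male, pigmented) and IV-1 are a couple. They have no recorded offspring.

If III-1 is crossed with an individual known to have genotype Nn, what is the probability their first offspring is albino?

III-1 is pigmented so carries N and received n from II-3 (nn), so III-1 is Nn.
The cross gives 1/4 NN : 1/2 Nn : 1/4 nn, so P(offspring is albino) = 1/4.

1/4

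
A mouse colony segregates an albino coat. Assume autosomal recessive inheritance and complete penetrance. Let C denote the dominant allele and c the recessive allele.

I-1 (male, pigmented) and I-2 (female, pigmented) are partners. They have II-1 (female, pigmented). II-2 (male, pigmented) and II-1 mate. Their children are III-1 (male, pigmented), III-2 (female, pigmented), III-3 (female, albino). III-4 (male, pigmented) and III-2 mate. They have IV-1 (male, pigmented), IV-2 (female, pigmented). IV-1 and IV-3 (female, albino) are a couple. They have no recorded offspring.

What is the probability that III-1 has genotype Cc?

2/3

II-2 is pigmented so carries C and passed c to III-3 (cc), so II-2 is Cc.
II-1 is pigmented so carries C and passed c to III-3 (cc), so II-1 is Cc.
Their cross gives offspring ratios 1/4 CC : 1/2 Cc : 1/4 cc. Conditioning on III-1 being pigmented, P(Cc) = 1/2 / 3/4 = 2/3.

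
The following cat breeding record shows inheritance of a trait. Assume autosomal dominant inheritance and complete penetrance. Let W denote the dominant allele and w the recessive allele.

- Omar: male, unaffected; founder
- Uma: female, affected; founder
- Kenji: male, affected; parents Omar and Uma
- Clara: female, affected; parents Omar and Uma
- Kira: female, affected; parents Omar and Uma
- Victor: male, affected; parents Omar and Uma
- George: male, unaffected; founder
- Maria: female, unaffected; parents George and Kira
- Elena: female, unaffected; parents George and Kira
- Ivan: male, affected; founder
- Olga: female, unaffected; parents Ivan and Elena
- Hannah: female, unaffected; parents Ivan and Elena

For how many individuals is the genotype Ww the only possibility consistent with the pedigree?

Obligate heterozygotes: Kenji is affected so carries W and received w from Omar (ww), so Kenji is Ww; Clara is affected so carries W and received w from Omar (ww), so Clara is Ww; Kira is affected so carries W and received w from Omar (ww), so Kira is Ww; Victor is affected so carries W and received w from Omar (ww), so Victor is Ww; Ivan is affected so carries W and passed w to Olga (ww), so Ivan is Ww.
Every other individual is either homozygous by phenotype or has at least one consistent homozygous assignment, so the count is 5.

5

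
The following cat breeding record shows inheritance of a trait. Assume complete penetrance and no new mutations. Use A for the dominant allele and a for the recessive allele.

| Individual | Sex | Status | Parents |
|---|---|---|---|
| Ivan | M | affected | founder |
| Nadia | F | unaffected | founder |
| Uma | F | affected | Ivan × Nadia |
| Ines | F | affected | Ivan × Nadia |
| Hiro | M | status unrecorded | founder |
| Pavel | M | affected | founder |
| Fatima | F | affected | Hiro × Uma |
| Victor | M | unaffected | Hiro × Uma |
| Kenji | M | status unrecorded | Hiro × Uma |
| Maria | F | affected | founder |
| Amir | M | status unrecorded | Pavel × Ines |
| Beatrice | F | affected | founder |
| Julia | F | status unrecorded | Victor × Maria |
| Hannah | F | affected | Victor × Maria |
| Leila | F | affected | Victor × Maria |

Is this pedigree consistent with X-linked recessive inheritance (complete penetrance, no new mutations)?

No

Under X-linked recessive, Victor (unaffected, male) cannot arise from Hiro (unrecorded) × Uma (affected).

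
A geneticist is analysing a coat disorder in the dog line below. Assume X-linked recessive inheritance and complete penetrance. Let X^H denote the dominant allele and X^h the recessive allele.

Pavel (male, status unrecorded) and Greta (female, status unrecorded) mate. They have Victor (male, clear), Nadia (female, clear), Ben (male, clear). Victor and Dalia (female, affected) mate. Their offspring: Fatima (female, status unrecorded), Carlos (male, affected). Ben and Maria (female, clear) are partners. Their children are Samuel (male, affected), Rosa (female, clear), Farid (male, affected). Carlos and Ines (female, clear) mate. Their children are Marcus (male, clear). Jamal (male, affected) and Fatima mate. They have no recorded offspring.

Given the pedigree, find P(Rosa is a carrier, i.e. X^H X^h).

Ben is clear, so Ben is X^H Y.
Maria is clear so carries H and passed h to Samuel (X^h Y), so Maria is X^H X^h.
Their cross gives offspring ratios 1/2 X^H X^H : 1/2 X^H X^h. Conditioning on Rosa being clear, P(X^H X^h) = 1/2 / 1 = 1/2.

1/2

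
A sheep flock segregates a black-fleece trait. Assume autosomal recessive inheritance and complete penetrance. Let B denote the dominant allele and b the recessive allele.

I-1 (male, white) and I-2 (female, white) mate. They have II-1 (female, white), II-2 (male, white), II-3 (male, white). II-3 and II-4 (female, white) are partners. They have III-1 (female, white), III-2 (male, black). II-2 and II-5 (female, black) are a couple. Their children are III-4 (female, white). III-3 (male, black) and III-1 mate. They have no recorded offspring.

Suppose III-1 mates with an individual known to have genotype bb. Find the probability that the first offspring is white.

II-3 is white so carries B and passed b to III-2 (bb), so II-3 is Bb.
II-4 is white so carries B and passed b to III-2 (bb), so II-4 is Bb.
III-1 is a white offspring of II-3 (Bb) × II-4 (Bb), whose cross gives 1/4 BB : 1/2 Bb : 1/4 bb; conditioning on being white, III-1 is BB with probability 1/3, Bb with probability 2/3.
Summing over parental genotype combinations, P(offspring is white) = 1/3·1 + 2/3·1/2 = 2/3.

2/3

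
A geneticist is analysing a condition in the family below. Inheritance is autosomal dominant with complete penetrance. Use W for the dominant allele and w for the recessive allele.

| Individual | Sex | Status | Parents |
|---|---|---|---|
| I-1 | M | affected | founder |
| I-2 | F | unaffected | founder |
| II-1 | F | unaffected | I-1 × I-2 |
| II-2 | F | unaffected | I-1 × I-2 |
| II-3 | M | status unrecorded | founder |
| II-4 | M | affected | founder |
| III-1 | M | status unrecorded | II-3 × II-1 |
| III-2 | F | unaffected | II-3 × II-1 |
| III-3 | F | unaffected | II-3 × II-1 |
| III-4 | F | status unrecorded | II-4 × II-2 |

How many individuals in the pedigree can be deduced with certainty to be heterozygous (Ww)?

Obligate heterozygotes: I-1 is affected so carries W and passed w to II-1 (ww), so I-1 is Ww.
Every other individual is either homozygous by phenotype or has at least one consistent homozygous assignment, so the count is 1.

1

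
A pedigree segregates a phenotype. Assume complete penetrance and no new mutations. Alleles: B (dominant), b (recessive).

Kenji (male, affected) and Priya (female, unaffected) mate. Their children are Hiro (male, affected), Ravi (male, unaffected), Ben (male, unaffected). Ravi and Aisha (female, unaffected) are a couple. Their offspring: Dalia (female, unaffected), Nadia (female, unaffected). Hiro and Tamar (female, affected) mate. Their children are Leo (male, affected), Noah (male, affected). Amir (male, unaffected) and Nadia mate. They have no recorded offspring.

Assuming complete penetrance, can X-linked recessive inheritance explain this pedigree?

Yes

A consistent assignment under X-linked recessive exists: Kenji X^b Y, Priya X^B X^b, Hiro X^b Y, Ravi X^B Y, Ben X^B Y, Aisha X^B X^B, Tamar X^b X^b, Dalia X^B X^B, Nadia X^B X^B, Amir X^B Y, Leo X^b Y, Noah X^b Y.
In this assignment every recorded phenotype matches its genotype and every non-founder's genotype is obtainable from its parents' genotypes, so the pedigree is consistent.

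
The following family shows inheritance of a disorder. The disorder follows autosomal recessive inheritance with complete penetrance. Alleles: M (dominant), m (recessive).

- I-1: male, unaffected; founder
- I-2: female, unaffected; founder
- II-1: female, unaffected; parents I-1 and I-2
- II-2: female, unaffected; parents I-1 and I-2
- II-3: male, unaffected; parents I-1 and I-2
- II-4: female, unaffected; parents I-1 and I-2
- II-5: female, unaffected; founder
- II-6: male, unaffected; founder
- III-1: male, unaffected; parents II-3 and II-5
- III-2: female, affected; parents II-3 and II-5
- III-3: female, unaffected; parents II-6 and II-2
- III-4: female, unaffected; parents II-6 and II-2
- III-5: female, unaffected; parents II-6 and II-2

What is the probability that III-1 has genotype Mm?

II-3 is unaffected so carries M and passed m to III-2 (mm), so II-3 is Mm.
II-5 is unaffected so carries M and passed m to III-2 (mm), so II-5 is Mm.
Their cross gives offspring ratios 1/4 MM : 1/2 Mm : 1/4 mm. Conditioning on III-1 being unaffected, P(Mm) = 1/2 / 3/4 = 2/3.

2/3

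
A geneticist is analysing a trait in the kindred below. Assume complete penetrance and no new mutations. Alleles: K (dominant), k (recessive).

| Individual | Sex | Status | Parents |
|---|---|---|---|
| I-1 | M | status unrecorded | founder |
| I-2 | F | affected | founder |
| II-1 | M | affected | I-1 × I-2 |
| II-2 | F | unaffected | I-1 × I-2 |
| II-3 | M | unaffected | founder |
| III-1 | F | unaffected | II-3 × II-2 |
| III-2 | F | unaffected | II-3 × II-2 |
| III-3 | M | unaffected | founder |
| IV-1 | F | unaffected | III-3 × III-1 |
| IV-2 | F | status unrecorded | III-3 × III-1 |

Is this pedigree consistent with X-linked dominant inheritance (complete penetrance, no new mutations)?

A consistent assignment under X-linked dominant exists: I-1 X^k Y, I-2 X^K X^k, II-1 X^K Y, II-2 X^k X^k, II-3 X^k Y, III-1 X^k X^k, III-2 X^k X^k, III-3 X^k Y, IV-1 X^k X^k, IV-2 X^k X^k.
In this assignment every recorded phenotype matches its genotype and every non-founder's genotype is obtainable from its parents' genotypes, so the pedigree is consistent.

Yes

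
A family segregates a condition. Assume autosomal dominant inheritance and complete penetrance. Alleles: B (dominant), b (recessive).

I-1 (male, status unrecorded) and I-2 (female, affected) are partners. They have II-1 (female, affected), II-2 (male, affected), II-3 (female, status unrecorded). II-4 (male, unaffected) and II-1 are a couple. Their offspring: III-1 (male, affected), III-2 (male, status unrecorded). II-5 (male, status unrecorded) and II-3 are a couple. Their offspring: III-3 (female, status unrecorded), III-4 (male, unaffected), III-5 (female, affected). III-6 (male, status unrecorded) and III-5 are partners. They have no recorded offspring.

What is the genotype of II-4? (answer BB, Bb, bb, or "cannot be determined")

II-4 is unaffected, so II-4 is bb.

bb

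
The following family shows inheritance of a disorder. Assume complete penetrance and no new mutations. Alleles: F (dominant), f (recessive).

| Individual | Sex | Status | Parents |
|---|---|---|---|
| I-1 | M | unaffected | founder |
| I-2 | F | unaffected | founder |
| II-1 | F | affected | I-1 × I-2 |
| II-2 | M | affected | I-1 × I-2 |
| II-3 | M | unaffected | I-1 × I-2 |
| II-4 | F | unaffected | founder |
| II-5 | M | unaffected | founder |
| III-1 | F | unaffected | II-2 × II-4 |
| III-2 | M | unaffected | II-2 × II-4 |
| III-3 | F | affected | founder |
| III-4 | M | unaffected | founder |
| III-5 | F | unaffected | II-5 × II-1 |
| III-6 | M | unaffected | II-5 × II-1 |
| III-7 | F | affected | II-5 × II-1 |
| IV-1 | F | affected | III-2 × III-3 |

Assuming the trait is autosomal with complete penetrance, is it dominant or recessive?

recessive

I-1 and I-2 are both unaffected yet have an affected child II-1. Under dominance, an affected child requires at least one affected parent, so the trait cannot be dominant.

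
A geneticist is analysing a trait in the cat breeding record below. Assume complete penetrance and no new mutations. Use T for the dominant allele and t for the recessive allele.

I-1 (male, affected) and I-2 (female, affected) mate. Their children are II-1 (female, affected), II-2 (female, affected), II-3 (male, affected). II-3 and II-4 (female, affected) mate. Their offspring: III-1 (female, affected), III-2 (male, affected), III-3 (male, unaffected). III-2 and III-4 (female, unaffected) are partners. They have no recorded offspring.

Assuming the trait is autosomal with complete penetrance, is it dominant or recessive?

II-3 and II-4 are both affected yet have an unaffected child III-3. Under a recessive model two affected parents are homozygous and every child would be affected, so the trait cannot be recessive.

dominant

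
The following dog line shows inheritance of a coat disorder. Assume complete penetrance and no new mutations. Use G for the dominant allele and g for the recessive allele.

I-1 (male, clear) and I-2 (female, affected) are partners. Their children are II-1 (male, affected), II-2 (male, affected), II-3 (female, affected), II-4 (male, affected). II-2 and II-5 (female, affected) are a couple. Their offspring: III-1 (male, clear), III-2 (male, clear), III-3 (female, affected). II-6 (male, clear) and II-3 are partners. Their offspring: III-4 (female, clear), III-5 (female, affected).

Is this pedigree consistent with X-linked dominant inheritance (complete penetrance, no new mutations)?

A consistent assignment under X-linked dominant exists: I-1 X^g Y, I-2 X^G X^G, II-1 X^G Y, II-2 X^G Y, II-3 X^G X^g, II-4 X^G Y, II-5 X^G X^g, II-6 X^g Y, III-1 X^g Y, III-2 X^g Y, III-3 X^G X^G, III-4 X^g X^g, III-5 X^G X^g.
In this assignment every recorded phenotype matches its genotype and every non-founder's genotype is obtainable from its parents' genotypes, so the pedigree is consistent.

Yes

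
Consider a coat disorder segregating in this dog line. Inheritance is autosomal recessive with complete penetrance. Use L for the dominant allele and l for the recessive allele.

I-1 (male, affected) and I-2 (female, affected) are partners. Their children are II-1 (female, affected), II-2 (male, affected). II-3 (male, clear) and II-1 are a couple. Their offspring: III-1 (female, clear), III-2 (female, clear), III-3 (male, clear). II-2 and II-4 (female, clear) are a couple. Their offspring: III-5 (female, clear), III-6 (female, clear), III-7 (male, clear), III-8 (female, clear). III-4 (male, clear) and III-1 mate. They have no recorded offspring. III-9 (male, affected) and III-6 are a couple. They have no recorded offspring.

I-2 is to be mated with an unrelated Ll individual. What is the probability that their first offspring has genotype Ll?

I-2 is affected, so I-2 is ll.
The cross gives 1/2 Ll : 1/2 ll, so P(offspring has genotype Ll) = 1/2.

1/2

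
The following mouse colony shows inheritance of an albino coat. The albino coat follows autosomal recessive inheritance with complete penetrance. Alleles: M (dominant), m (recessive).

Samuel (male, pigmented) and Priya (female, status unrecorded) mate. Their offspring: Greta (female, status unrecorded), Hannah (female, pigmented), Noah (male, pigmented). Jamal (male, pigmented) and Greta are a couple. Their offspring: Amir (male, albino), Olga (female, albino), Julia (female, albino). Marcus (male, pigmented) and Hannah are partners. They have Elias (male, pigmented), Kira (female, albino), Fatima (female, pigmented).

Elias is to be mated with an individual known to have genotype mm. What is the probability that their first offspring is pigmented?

Marcus is pigmented so carries M and passed m to Kira (mm), so Marcus is Mm.
Hannah is pigmented so carries M and passed m to Kira (mm), so Hannah is Mm.
Elias is a pigmented offspring of Marcus (Mm) × Hannah (Mm), whose cross gives 1/4 MM : 1/2 Mm : 1/4 mm; conditioning on being pigmented, Elias is MM with probability 1/3, Mm with probability 2/3.
Summing over parental genotype combinations, P(offspring is pigmented) = 1/3·1 + 2/3·1/2 = 2/3.

2/3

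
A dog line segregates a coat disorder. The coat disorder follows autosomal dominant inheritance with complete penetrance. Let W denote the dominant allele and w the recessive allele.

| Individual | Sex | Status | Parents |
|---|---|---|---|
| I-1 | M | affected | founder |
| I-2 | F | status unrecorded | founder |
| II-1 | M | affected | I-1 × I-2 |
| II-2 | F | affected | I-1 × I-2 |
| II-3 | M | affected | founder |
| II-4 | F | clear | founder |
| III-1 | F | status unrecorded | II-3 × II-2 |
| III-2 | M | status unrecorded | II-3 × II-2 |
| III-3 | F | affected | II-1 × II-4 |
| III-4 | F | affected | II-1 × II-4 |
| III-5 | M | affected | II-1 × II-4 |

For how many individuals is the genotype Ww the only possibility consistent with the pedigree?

Obligate heterozygotes: III-3 is affected so carries W and received w from II-4 (ww), so III-3 is Ww; III-4 is affected so carries W and received w from II-4 (ww), so III-4 is Ww; III-5 is affected so carries W and received w from II-4 (ww), so III-5 is Ww.
Every other individual is either homozygous by phenotype or has at least one consistent homozygous assignment, so the count is 3.

3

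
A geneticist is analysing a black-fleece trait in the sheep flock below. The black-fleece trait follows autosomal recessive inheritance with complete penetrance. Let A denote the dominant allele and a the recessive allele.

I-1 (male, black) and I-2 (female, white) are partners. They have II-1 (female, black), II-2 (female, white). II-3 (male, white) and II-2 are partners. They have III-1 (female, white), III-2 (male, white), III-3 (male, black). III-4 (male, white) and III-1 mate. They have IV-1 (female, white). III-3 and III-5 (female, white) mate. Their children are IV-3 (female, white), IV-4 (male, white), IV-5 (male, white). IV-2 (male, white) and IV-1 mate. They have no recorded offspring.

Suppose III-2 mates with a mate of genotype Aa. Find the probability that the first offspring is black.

II-3 is white so carries A and passed a to III-3 (aa), so II-3 is Aa.
II-2 is white so carries A and received a from I-1 (aa), so II-2 is Aa.
III-2 is a white offspring of II-3 (Aa) × II-2 (Aa), whose cross gives 1/4 AA : 1/2 Aa : 1/4 aa; conditioning on being white, III-2 is AA with probability 1/3, Aa with probability 2/3.
Summing over parental genotype combinations, P(offspring is black) = 2/3·1/4 = 1/6.

1/6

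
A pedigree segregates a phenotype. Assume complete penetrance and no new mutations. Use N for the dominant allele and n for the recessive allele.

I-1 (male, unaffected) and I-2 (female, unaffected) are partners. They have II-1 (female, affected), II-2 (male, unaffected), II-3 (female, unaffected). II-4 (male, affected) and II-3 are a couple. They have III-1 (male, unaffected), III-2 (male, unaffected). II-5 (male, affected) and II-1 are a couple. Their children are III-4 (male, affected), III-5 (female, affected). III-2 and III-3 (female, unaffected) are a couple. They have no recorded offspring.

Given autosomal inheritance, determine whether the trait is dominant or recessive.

recessive

I-1 and I-2 are both unaffected yet have an affected child II-1. Under dominance, an affected child requires at least one affected parent, so the trait cannot be dominant.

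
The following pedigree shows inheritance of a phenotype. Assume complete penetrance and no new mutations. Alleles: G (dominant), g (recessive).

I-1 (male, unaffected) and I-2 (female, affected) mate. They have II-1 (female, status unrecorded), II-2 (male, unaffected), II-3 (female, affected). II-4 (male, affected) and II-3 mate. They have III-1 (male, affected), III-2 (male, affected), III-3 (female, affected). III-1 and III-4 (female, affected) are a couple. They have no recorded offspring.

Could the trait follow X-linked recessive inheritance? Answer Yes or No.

No

Under X-linked recessive, II-2 (unaffected, male) cannot arise from I-1 (unaffected) × I-2 (affected).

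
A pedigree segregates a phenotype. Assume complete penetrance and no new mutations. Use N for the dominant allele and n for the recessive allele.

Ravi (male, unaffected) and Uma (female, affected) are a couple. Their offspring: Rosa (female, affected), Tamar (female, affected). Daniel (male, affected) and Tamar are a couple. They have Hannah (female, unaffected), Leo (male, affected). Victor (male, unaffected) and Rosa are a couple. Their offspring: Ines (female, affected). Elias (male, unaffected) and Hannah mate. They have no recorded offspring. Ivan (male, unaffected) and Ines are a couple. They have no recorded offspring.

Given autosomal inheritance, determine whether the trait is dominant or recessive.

Daniel and Tamar are both affected yet have an unaffected child Hannah. Under a recessive model two affected parents are homozygous and every child would be affected, so the trait cannot be recessive.

dominant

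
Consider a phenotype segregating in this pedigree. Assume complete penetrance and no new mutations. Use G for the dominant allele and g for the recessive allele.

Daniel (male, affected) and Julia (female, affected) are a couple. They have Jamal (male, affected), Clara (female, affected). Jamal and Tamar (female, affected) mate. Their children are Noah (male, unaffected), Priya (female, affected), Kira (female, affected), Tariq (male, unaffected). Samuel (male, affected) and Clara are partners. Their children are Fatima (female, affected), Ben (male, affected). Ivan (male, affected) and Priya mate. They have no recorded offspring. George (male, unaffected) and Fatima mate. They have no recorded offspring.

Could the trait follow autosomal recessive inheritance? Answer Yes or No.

No

Under autosomal recessive, Noah (unaffected, male) cannot arise from Jamal (affected) × Tamar (affected).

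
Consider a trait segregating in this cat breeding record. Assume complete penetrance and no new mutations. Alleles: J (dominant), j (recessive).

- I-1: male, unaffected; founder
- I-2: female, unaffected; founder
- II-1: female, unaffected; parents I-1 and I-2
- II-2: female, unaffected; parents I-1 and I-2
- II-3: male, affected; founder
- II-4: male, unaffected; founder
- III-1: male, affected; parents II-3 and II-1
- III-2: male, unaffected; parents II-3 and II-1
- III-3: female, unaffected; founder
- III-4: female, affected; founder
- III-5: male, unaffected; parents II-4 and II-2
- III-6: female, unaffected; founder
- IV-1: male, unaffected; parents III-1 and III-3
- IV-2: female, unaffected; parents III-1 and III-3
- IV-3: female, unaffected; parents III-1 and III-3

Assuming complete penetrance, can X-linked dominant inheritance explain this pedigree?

Under X-linked dominant, III-1 (affected, male) cannot arise from II-3 (affected) × II-1 (unaffected).

No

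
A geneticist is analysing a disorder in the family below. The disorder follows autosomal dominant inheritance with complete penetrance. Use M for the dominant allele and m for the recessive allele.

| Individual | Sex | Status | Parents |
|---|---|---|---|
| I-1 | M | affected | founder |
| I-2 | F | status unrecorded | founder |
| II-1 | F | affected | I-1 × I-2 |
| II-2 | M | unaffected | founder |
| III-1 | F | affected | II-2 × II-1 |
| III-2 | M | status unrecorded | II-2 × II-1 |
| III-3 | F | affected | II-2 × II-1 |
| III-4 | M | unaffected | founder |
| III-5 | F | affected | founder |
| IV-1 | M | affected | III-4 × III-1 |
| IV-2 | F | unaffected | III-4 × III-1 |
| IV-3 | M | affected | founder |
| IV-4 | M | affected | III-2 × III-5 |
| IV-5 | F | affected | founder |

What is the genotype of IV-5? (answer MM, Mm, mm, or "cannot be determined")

IV-5's phenotype allows MM or Mm, and no parent or child forces a single allele at both positions; consistent genotype assignments exist with IV-5 as MM or Mm.

cannot be determined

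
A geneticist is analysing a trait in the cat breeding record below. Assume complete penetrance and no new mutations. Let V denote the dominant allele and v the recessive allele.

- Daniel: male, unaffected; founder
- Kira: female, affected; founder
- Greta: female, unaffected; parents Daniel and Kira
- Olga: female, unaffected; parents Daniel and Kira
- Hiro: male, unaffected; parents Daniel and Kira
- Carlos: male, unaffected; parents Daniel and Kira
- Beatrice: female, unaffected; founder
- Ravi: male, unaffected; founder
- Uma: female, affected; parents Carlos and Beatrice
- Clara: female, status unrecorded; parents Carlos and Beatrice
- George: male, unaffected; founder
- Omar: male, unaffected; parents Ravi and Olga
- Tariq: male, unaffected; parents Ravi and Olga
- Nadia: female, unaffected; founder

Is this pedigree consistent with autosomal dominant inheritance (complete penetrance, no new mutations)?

Under autosomal dominant, Uma (affected, female) cannot arise from Carlos (unaffected) × Beatrice (unaffected).

No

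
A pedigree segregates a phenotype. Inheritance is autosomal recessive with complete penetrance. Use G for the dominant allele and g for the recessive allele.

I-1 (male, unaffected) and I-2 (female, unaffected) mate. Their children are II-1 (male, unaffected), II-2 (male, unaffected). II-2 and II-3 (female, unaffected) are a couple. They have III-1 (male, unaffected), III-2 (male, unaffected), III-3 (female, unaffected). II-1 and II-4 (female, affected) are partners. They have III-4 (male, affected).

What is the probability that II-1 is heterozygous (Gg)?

1

II-1 is unaffected so carries G and passed g to III-4 (gg), so II-1 is Gg, giving P(Gg) = 1.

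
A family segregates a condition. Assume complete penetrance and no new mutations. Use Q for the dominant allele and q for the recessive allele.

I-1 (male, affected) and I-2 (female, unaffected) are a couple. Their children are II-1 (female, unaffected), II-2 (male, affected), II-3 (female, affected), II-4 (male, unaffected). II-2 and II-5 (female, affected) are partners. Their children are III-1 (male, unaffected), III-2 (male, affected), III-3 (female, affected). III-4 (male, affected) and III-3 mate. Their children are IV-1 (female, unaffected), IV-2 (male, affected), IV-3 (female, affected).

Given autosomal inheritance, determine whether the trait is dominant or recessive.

dominant

II-2 and II-5 are both affected yet have an unaffected child III-1. Under a recessive model two affected parents are homozygous and every child would be affected, so the trait cannot be recessive.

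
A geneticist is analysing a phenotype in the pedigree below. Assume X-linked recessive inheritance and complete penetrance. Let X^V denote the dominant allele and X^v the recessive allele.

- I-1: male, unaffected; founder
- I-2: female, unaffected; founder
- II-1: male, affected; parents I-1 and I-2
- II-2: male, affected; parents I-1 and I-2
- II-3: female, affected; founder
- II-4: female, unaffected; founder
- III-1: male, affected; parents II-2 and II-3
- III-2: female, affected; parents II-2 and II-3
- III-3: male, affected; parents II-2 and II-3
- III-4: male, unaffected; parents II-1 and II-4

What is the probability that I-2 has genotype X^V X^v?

I-2 is unaffected so carries V and passed v to II-1 (X^v Y), so I-2 is X^V X^v, giving P(X^V X^v) = 1.

1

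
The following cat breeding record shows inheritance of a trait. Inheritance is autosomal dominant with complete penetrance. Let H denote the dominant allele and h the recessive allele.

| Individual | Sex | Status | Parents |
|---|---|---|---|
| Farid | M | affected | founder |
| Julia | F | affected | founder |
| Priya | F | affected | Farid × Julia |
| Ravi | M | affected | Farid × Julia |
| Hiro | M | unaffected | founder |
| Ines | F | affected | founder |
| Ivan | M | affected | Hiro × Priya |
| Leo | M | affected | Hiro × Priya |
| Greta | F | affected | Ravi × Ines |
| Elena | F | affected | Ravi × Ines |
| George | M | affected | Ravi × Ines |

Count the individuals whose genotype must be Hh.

2

Obligate heterozygotes: Ivan is affected so carries H and received h from Hiro (hh), so Ivan is Hh; Leo is affected so carries H and received h from Hiro (hh), so Leo is Hh.
Every other individual is either homozygous by phenotype or has at least one consistent homozygous assignment, so the count is 2.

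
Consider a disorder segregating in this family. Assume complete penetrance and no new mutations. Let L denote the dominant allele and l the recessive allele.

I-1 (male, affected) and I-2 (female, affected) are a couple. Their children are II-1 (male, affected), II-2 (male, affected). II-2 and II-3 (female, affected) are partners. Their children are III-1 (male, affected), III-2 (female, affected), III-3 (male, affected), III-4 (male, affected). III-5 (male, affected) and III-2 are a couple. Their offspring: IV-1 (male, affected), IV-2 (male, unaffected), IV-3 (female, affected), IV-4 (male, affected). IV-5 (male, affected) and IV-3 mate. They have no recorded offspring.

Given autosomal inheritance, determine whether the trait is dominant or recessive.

dominant

III-5 and III-2 are both affected yet have an unaffected child IV-2. Under a recessive model two affected parents are homozygous and every child would be affected, so the trait cannot be recessive.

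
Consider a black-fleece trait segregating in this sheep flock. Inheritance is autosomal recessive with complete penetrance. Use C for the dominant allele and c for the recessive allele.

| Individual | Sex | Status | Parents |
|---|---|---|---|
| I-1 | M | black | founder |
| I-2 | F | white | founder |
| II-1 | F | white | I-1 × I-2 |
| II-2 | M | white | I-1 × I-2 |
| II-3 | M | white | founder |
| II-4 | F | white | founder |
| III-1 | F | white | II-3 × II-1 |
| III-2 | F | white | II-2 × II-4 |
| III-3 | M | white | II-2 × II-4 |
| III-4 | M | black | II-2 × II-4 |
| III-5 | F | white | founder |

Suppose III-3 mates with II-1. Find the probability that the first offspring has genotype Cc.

1/2

II-2 is white so carries C and received c from I-1 (cc), so II-2 is Cc.
II-4 is white so carries C and passed c to III-4 (cc), so II-4 is Cc.
III-3 is a white offspring of II-2 (Cc) × II-4 (Cc), whose cross gives 1/4 CC : 1/2 Cc : 1/4 cc; conditioning on being white, III-3 is CC with probability 1/3, Cc with probability 2/3.
II-1 is white so carries C and received c from I-1 (cc), so II-1 is Cc.
Summing over parental genotype combinations, P(offspring has genotype Cc) = 1/3·1/2 + 2/3·1/2 = 1/2.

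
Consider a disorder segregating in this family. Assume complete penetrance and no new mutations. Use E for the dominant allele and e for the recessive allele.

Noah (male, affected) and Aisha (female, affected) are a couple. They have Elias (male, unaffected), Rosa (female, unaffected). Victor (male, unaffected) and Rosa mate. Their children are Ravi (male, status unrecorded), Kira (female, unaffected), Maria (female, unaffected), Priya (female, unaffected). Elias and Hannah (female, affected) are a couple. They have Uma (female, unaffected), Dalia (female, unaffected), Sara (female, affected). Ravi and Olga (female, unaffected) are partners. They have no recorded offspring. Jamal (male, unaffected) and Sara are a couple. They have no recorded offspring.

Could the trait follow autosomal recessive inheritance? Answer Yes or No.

No

Under autosomal recessive, Elias (unaffected, male) cannot arise from Noah (affected) × Aisha (affected).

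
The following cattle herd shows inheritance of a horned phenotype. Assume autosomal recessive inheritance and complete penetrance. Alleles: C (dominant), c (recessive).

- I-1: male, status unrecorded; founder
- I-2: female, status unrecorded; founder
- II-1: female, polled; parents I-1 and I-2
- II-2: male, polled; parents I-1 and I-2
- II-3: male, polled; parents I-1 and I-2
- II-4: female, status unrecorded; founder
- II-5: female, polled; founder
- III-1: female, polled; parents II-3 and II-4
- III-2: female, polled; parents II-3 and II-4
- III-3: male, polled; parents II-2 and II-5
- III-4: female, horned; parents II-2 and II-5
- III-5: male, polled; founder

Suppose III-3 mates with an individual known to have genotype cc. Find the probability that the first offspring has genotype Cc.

II-2 is polled so carries C and passed c to III-4 (cc), so II-2 is Cc.
II-5 is polled so carries C and passed c to III-4 (cc), so II-5 is Cc.
III-3 is a polled offspring of II-2 (Cc) × II-5 (Cc), whose cross gives 1/4 CC : 1/2 Cc : 1/4 cc; conditioning on being polled, III-3 is CC with probability 1/3, Cc with probability 2/3.
Summing over parental genotype combinations, P(offspring has genotype Cc) = 1/3·1 + 2/3·1/2 = 2/3.

2/3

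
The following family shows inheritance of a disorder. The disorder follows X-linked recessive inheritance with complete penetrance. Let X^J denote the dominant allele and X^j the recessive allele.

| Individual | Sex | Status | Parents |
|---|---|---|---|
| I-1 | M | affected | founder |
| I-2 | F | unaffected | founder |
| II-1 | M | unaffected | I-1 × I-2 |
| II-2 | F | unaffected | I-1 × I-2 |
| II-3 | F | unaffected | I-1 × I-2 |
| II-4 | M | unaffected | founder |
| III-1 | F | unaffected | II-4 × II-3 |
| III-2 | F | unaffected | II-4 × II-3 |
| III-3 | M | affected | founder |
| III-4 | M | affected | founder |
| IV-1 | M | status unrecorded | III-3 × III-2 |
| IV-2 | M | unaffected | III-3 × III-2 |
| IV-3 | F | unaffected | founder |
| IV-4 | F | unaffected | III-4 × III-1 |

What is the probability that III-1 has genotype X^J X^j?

II-4 is unaffected, so II-4 is X^J Y.
II-3 is unaffected so carries J and received j from I-1 (X^j Y), so II-3 is X^J X^j.
Their cross gives offspring ratios 1/2 X^J X^J : 1/2 X^J X^j. Conditioning on III-1 being unaffected, P(X^J X^j) = 1/2 / 1 = 1/2 before taking III-1's own offspring into account.
III-4 is affected, so III-4 is X^j Y.
Now use III-1's offspring. Probability of each recorded status — unaffected daughter IV-4: 1/2 if III-1 is X^J X^j, 1 if X^J X^J.
Bayes: P(X^J X^j) = 1/2·1/2 / (1/2·1/2 + 1/2·1) = 1/3.

1/3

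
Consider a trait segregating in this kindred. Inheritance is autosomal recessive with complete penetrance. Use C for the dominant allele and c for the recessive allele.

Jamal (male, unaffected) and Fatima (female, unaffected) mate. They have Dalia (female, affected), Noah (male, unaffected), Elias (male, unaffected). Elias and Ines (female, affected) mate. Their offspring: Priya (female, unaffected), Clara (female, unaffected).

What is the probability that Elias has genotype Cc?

Jamal is unaffected so carries C and passed c to Dalia (cc), so Jamal is Cc.
Fatima is unaffected so carries C and passed c to Dalia (cc), so Fatima is Cc.
Their cross gives offspring ratios 1/4 CC : 1/2 Cc : 1/4 cc. Conditioning on Elias being unaffected, P(Cc) = 1/2 / 3/4 = 2/3 before taking Elias's own offspring into account.
Ines is affected, so Ines is cc.
Now use Elias's offspring. Probability of each recorded status — unaffected daughter Priya: 1/2 if Elias is Cc, 1 if CC; unaffected daughter Clara: 1/2 if Elias is Cc, 1 if CC.
Bayes: P(Cc) = 2/3·1/4 / (2/3·1/4 + 1/3·1) = 1/3.

1/3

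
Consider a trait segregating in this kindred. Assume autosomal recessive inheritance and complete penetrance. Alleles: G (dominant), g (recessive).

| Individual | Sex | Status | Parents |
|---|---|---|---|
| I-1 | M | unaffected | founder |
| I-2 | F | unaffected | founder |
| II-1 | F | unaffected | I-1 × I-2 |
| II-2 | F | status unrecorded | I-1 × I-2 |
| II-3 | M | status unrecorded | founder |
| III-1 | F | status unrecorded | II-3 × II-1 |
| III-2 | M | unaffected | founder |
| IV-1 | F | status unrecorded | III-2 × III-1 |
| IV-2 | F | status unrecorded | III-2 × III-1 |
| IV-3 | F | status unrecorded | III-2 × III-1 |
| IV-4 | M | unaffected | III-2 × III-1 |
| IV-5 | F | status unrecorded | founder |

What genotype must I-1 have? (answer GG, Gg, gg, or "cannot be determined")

cannot be determined

I-1's phenotype allows GG or Gg, and no parent or child forces a single allele at both positions; consistent genotype assignments exist with I-1 as GG or Gg.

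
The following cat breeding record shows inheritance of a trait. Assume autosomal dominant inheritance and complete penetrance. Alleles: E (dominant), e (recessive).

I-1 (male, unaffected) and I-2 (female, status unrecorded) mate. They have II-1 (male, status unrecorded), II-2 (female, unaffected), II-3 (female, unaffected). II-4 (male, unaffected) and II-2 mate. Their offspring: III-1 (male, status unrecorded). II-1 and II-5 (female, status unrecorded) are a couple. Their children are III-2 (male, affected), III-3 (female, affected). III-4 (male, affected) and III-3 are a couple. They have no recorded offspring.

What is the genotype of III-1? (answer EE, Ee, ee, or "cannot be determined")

From phenotype alone, III-1 is EE or Ee or ee.
III-1 received e from II-4 (ee) and received e from II-2 (ee), so III-1 is ee.

ee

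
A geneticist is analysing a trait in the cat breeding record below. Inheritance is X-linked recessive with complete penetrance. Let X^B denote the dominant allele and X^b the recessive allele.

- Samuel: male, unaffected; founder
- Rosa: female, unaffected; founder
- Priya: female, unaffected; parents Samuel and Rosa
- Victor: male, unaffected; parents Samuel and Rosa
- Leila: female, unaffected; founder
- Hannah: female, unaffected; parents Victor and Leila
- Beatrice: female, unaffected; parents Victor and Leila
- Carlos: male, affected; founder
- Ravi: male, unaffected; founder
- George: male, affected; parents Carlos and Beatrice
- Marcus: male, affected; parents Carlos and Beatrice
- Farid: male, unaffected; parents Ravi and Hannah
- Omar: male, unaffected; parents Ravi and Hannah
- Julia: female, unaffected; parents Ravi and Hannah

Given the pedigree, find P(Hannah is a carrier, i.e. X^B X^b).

1/5

Victor is unaffected, so Victor is X^B Y.
Leila is unaffected so carries B and passed b to Beatrice (X^B X^b, whose B came from Victor), so Leila is X^B X^b.
Their cross gives offspring ratios 1/2 X^B X^B : 1/2 X^B X^b. Conditioning on Hannah being unaffected, P(X^B X^b) = 1/2 / 1 = 1/2 before taking Hannah's own offspring into account.
Ravi is unaffected, so Ravi is X^B Y.
Now use Hannah's offspring. Probability of each recorded status — unaffected son Farid: 1/2 if Hannah is X^B X^b, 1 if X^B X^B; unaffected son Omar: 1/2 if Hannah is X^B X^b, 1 if X^B X^B. (Julia: equally likely either way, so uninformative.)
Bayes: P(X^B X^b) = 1/2·1/4 / (1/2·1/4 + 1/2·1) = 1/5.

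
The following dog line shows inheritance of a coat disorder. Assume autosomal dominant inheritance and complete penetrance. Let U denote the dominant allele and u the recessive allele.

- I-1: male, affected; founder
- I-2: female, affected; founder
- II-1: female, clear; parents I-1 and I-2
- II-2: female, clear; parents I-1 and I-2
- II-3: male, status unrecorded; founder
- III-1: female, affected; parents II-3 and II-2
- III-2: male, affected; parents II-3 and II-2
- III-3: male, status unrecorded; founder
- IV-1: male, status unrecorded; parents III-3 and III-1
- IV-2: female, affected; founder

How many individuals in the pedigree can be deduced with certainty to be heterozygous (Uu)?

Obligate heterozygotes: I-1 is affected so carries U and passed u to II-1 (uu), so I-1 is Uu; I-2 is affected so carries U and passed u to II-1 (uu), so I-2 is Uu; III-1 is affected so carries U and received u from II-2 (uu), so III-1 is Uu; III-2 is affected so carries U and received u from II-2 (uu), so III-2 is Uu.
Every other individual is either homozygous by phenotype or has at least one consistent homozygous assignment, so the count is 4.

4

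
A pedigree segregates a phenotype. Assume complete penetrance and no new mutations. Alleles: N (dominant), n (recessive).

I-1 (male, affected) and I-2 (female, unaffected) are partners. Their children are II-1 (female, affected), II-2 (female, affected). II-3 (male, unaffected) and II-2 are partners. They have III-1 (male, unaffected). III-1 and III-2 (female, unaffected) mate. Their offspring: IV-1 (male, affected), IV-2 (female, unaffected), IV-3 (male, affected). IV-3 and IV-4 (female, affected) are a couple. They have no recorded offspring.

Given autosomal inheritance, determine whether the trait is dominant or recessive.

recessive

III-1 and III-2 are both unaffected yet have an affected child IV-1. Under dominance, an affected child requires at least one affected parent, so the trait cannot be dominant.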